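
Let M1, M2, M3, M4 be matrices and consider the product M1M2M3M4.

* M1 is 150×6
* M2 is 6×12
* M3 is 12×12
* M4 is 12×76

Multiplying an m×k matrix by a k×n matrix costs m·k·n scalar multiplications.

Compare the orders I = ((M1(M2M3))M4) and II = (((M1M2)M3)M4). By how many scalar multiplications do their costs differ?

20736

Order I = ((M1(M2M3))M4): (M2M3): 6×12 by 12×12 → 6×12, cost 6·12·12 = 864; (M1(M2M3)): 150×6 by 6×12 → 150×12, cost 150·6·12 = 10800; cumulative 11664; ((M1(M2M3))M4): 150×12 by 12×76 → 150×76, cost 150·12·76 = 136800; cumulative 148464. Total 148464.
Order II = (((M1M2)M3)M4): (M1M2): 150×6 by 6×12 → 150×12, cost 150·6·12 = 10800; ((M1M2)M3): 150×12 by 12×12 → 150×12, cost 150·12·12 = 21600; cumulative 32400; (((M1M2)M3)M4): 150×12 by 12×76 → 150×76, cost 150·12·76 = 136800; cumulative 169200. Total 169200.
Difference: |148464 − 169200| = 20736.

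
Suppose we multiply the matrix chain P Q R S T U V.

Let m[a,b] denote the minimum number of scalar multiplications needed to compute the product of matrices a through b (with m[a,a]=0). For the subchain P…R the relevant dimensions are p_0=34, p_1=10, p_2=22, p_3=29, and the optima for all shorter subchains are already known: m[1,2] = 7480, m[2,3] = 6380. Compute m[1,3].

16240

m[1,3] = min over k∈[1,2] of m[1,k]+m[k+1,3]+p_{0}·p_k·p_{3}.
k=1: 0 + 6380 + 34·10·29 = 16240; k=2: 7480 + 0 + 34·22·29 = 29172.
Minimum: 16240 at k=1.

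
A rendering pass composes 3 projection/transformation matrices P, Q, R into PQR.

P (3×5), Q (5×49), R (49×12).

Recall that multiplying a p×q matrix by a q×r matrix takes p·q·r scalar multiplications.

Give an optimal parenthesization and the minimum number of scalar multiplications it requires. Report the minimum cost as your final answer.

(P(QR)): cost 3120.
((PQ)R): cost 2499.
Optimal: ((PQ)R) with cost 2499.

2499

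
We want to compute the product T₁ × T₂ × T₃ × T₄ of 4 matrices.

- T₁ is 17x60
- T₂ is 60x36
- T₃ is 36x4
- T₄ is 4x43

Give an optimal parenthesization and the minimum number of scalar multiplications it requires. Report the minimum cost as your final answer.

Adjacent pairs: T₁T₂ = 17·60·36 = 36720; T₂T₃ = 60·36·4 = 8640; T₃T₄ = 36·4·43 = 6192.
Length 3: T₁..T₃: k=1: 0+8640+17·60·4=12720; k=2: 36720+0+17·36·4=39168 → min 12720 | T₂..T₄: k=2: 0+6192+60·36·43=99072; k=3: 8640+0+60·4·43=18960 → min 18960.
Length 4: T₁..T₄: k=1: 0+18960+17·60·43=62820; k=2: 36720+6192+17·36·43=69228; k=3: 12720+0+17·4·43=15644 → min 15644.
Optimal parenthesization: ((T₁ × (T₂ × T₃)) × T₄) with cost 15644.

15644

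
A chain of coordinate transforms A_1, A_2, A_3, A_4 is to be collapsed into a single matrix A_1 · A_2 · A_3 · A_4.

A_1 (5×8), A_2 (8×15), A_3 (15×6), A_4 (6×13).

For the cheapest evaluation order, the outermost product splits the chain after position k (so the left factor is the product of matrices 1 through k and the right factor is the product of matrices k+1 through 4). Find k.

Adjacent pairs: A_1A_2 = 5·8·15 = 600; A_2A_3 = 8·15·6 = 720; A_3A_4 = 15·6·13 = 1170.
Length 3: A_1..A_3: k=1: 0+720+5·8·6=960; k=2: 600+0+5·15·6=1050 → min 960 | A_2..A_4: k=2: 0+1170+8·15·13=2730; k=3: 720+0+8·6·13=1344 → min 1344.
Top-level splits: k=1: (A_1..A_1)·(A_2..A_4) → 0+1344+5·8·13 = 1864; k=2: (A_1..A_2)·(A_3..A_4) → 600+1170+5·15·13 = 2745; k=3: (A_1..A_3)·(A_4..A_4) → 960+0+5·6·13 = 1350.
Best split is after A_3, i.e. k = 3.

3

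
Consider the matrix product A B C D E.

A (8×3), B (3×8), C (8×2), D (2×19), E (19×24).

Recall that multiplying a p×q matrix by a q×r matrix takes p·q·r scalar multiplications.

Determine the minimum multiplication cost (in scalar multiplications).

Adjacent pairs: AB = 8·3·8 = 192; BC = 3·8·2 = 48; CD = 8·2·19 = 304; DE = 2·19·24 = 912.
Length 3: A..C: k=1: 0+48+8·3·2=96; k=2: 192+0+8·8·2=320 → min 96 | B..D: k=2: 0+304+3·8·19=760; k=3: 48+0+3·2·19=162 → min 162 | C..E: k=3: 0+912+8·2·24=1296; k=4: 304+0+8·19·24=3952 → min 1296.
Length 4: A..D: k=1: 0+162+8·3·19=618; k=2: 192+304+8·8·19=1712; k=3: 96+0+8·2·19=400 → min 400 | B..E: k=2: 0+1296+3·8·24=1872; k=3: 48+912+3·2·24=1104; k=4: 162+0+3·19·24=1530 → min 1104.
Length 5: A..E: k=1: 0+1104+8·3·24=1680; k=2: 192+1296+8·8·24=3024; k=3: 96+912+8·2·24=1392; k=4: 400+0+8·19·24=4048 → min 1392.
Optimal order: ((A (B C)) (D E)) with cost 1392.

1392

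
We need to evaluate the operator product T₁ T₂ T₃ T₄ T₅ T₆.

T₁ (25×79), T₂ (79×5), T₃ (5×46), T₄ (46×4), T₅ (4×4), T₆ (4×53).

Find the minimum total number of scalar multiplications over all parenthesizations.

Adjacent pairs: T₁T₂ = 25·79·5 = 9875; T₂T₃ = 79·5·46 = 18170; T₃T₄ = 5·46·4 = 920; T₄T₅ = 46·4·4 = 736; T₅T₆ = 4·4·53 = 848.
Length 3: T₁..T₃: k=1: 0+18170+25·79·46=109020; k=2: 9875+0+25·5·46=15625 → min 15625 | T₂..T₄: k=2: 0+920+79·5·4=2500; k=3: 18170+0+79·46·4=32706 → min 2500 | T₃..T₅: k=3: 0+736+5·46·4=1656; k=4: 920+0+5·4·4=1000 → min 1000 | T₄..T₆: k=4: 0+848+46·4·53=10600; k=5: 736+0+46·4·53=10488 → min 10488.
Length 4: T₁..T₄: k=1: 0+2500+25·79·4=10400; k=2: 9875+920+25·5·4=11295; k=3: 15625+0+25·46·4=20225 → min 10400 | T₂..T₅: k=2: 0+1000+79·5·4=2580; k=3: 18170+736+79·46·4=33442; k=4: 2500+0+79·4·4=3764 → min 2580 | T₃..T₆: k=3: 0+10488+5·46·53=22678; k=4: 920+848+5·4·53=2828; k=5: 1000+0+5·4·53=2060 → min 2060.
Length 5: T₁..T₅: k=1: 0+2580+25·79·4=10480; k=2: 9875+1000+25·5·4=11375; k=3: 15625+736+25·46·4=20961; k=4: 10400+0+25·4·4=10800 → min 10480 | T₂..T₆: k=2: 0+2060+79·5·53=22995; k=3: 18170+10488+79·46·53=221260; k=4: 2500+848+79·4·53=20096; k=5: 2580+0+79·4·53=19328 → min 19328.
Length 6: T₁..T₆: k=1: 0+19328+25·79·53=124003; k=2: 9875+2060+25·5·53=18560; k=3: 15625+10488+25·46·53=87063; k=4: 10400+848+25·4·53=16548; k=5: 10480+0+25·4·53=15780 → min 15780.
Optimal order: ((T₁ (T₂ ((T₃ T₄) T₅))) T₆) with cost 15780.

15780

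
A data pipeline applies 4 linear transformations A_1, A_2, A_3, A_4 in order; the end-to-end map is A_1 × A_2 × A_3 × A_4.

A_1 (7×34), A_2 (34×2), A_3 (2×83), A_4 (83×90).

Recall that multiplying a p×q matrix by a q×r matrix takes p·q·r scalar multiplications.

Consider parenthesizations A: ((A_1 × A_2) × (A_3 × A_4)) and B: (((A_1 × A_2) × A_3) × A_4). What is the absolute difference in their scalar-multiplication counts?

Order A = ((A_1 × A_2) × (A_3 × A_4)): (A_1 × A_2): 7×34 by 34×2 → 7×2, cost 7·34·2 = 476; (A_3 × A_4): 2×83 by 83×90 → 2×90, cost 2·83·90 = 14940; ((A_1 × A_2) × (A_3 × A_4)): 7×2 by 2×90 → 7×90, cost 7·2·90 = 1260; cumulative 16676. Total 16676.
Order B = (((A_1 × A_2) × A_3) × A_4): (A_1 × A_2): 7×34 by 34×2 → 7×2, cost 7·34·2 = 476; ((A_1 × A_2) × A_3): 7×2 by 2×83 → 7×83, cost 7·2·83 = 1162; cumulative 1638; (((A_1 × A_2) × A_3) × A_4): 7×83 by 83×90 → 7×90, cost 7·83·90 = 52290; cumulative 53928. Total 53928.
Difference: |16676 − 53928| = 37252.

37252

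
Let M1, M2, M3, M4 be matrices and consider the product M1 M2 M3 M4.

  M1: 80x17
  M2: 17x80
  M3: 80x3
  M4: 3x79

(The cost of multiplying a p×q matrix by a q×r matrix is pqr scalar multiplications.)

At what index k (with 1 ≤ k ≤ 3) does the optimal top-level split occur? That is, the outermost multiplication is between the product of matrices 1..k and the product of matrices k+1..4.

3

Adjacent pairs: M1M2 = 80·17·80 = 108800; M2M3 = 17·80·3 = 4080; M3M4 = 80·3·79 = 18960.
Length 3: M1..M3: k=1: 0+4080+80·17·3=8160; k=2: 108800+0+80·80·3=128000 → min 8160 | M2..M4: k=2: 0+18960+17·80·79=126400; k=3: 4080+0+17·3·79=8109 → min 8109.
Top-level splits: k=1: (M1..M1)·(M2..M4) → 0+8109+80·17·79 = 115549; k=2: (M1..M2)·(M3..M4) → 108800+18960+80·80·79 = 633360; k=3: (M1..M3)·(M4..M4) → 8160+0+80·3·79 = 27120.
Best split is after M3, i.e. k = 3.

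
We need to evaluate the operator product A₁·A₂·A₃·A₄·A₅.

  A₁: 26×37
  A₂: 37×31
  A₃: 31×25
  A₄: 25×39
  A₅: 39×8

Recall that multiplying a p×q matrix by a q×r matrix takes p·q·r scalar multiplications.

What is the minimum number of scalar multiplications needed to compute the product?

Adjacent pairs: A₁A₂ = 26·37·31 = 29822; A₂A₃ = 37·31·25 = 28675; A₃A₄ = 31·25·39 = 30225; A₄A₅ = 25·39·8 = 7800.
Length 3: A₁..A₃: k=1: 0+28675+26·37·25=52725; k=2: 29822+0+26·31·25=49972 → min 49972 | A₂..A₄: k=2: 0+30225+37·31·39=74958; k=3: 28675+0+37·25·39=64750 → min 64750 | A₃..A₅: k=3: 0+7800+31·25·8=14000; k=4: 30225+0+31·39·8=39897 → min 14000.
Length 4: A₁..A₄: k=1: 0+64750+26·37·39=102268; k=2: 29822+30225+26·31·39=91481; k=3: 49972+0+26·25·39=75322 → min 75322 | A₂..A₅: k=2: 0+14000+37·31·8=23176; k=3: 28675+7800+37·25·8=43875; k=4: 64750+0+37·39·8=76294 → min 23176.
Length 5: A₁..A₅: k=1: 0+23176+26·37·8=30872; k=2: 29822+14000+26·31·8=50270; k=3: 49972+7800+26·25·8=62972; k=4: 75322+0+26·39·8=83434 → min 30872.
Optimal order: (A₁·(A₂·(A₃·(A₄·A₅)))) with cost 30872.

30872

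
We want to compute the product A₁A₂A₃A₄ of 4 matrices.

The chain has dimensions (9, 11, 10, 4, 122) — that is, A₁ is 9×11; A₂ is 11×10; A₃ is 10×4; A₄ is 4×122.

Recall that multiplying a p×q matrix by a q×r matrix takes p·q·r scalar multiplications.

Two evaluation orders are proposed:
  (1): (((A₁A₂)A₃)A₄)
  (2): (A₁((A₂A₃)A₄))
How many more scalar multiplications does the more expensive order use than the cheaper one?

12144

Order (1) = (((A₁A₂)A₃)A₄): (A₁A₂): 9×11 by 11×10 → 9×10, cost 9·11·10 = 990; ((A₁A₂)A₃): 9×10 by 10×4 → 9×4, cost 9·10·4 = 360; cumulative 1350; (((A₁A₂)A₃)A₄): 9×4 by 4×122 → 9×122, cost 9·4·122 = 4392; cumulative 5742. Total 5742.
Order (2) = (A₁((A₂A₃)A₄)): (A₂A₃): 11×10 by 10×4 → 11×4, cost 11·10·4 = 440; ((A₂A₃)A₄): 11×4 by 4×122 → 11×122, cost 11·4·122 = 5368; cumulative 5808; (A₁((A₂A₃)A₄)): 9×11 by 11×122 → 9×122, cost 9·11·122 = 12078; cumulative 17886. Total 17886.
Difference: |5742 − 17886| = 12144.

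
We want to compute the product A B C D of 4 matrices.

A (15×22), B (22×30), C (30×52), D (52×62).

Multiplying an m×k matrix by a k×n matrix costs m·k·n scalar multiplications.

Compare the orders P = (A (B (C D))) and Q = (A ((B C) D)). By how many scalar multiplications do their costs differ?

32392

Order P = (A (B (C D))): (C D): 30×52 by 52×62 → 30×62, cost 30·52·62 = 96720; (B (C D)): 22×30 by 30×62 → 22×62, cost 22·30·62 = 40920; cumulative 137640; (A (B (C D))): 15×22 by 22×62 → 15×62, cost 15·22·62 = 20460; cumulative 158100. Total 158100.
Order Q = (A ((B C) D)): (B C): 22×30 by 30×52 → 22×52, cost 22·30·52 = 34320; ((B C) D): 22×52 by 52×62 → 22×62, cost 22·52·62 = 70928; cumulative 105248; (A ((B C) D)): 15×22 by 22×62 → 15×62, cost 15·22·62 = 20460; cumulative 125708. Total 125708.
Difference: |158100 − 125708| = 32392.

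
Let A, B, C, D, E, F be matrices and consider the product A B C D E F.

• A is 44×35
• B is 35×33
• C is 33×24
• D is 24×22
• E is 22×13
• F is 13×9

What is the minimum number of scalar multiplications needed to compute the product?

Adjacent pairs: AB = 44·35·33 = 50820; BC = 35·33·24 = 27720; CD = 33·24·22 = 17424; DE = 24·22·13 = 6864; EF = 22·13·9 = 2574.
Length 3: A..C: k=1: 0+27720+44·35·24=64680; k=2: 50820+0+44·33·24=85668 → min 64680 | B..D: k=2: 0+17424+35·33·22=42834; k=3: 27720+0+35·24·22=46200 → min 42834 | C..E: k=3: 0+6864+33·24·13=17160; k=4: 17424+0+33·22·13=26862 → min 17160 | D..F: k=4: 0+2574+24·22·9=7326; k=5: 6864+0+24·13·9=9672 → min 7326.
Length 4: A..D: k=1: 0+42834+44·35·22=76714; k=2: 50820+17424+44·33·22=100188; k=3: 64680+0+44·24·22=87912 → min 76714 | B..E: k=2: 0+17160+35·33·13=32175; k=3: 27720+6864+35·24·13=45504; k=4: 42834+0+35·22·13=52844 → min 32175 | C..F: k=3: 0+7326+33·24·9=14454; k=4: 17424+2574+33·22·9=26532; k=5: 17160+0+33·13·9=21021 → min 14454.
Length 5: A..E: k=1: 0+32175+44·35·13=52195; k=2: 50820+17160+44·33·13=86856; k=3: 64680+6864+44·24·13=85272; k=4: 76714+0+44·22·13=89298 → min 52195 | B..F: k=2: 0+14454+35·33·9=24849; k=3: 27720+7326+35·24·9=42606; k=4: 42834+2574+35·22·9=52338; k=5: 32175+0+35·13·9=36270 → min 24849.
Length 6: A..F: k=1: 0+24849+44·35·9=38709; k=2: 50820+14454+44·33·9=78342; k=3: 64680+7326+44·24·9=81510; k=4: 76714+2574+44·22·9=88000; k=5: 52195+0+44·13·9=57343 → min 38709.
Optimal order: (A (B (C (D (E F))))) with cost 38709.

38709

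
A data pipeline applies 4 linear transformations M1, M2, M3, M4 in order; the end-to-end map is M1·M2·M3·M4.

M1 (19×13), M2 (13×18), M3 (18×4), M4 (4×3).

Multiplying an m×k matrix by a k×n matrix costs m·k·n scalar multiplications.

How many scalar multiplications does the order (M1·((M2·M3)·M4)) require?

1833

(M2·M3): 13×18 by 18×4 → 13×4, cost 13·18·4 = 936
((M2·M3)·M4): 13×4 by 4×3 → 13×3, cost 13·4·3 = 156; cumulative 1092
(M1·((M2·M3)·M4)): 19×13 by 13×3 → 19×3, cost 19·13·3 = 741; cumulative 1833
Total: 1833 scalar multiplications.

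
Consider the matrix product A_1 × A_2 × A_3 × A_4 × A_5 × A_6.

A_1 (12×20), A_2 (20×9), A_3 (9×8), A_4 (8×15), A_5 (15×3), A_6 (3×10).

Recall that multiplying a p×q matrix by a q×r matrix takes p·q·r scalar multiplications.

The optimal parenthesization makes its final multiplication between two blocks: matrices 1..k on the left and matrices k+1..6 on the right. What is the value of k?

5

Adjacent pairs: A_1A_2 = 12·20·9 = 2160; A_2A_3 = 20·9·8 = 1440; A_3A_4 = 9·8·15 = 1080; A_4A_5 = 8·15·3 = 360; A_5A_6 = 15·3·10 = 450.
Length 3: A_1..A_3: k=1: 0+1440+12·20·8=3360; k=2: 2160+0+12·9·8=3024 → min 3024 | A_2..A_4: k=2: 0+1080+20·9·15=3780; k=3: 1440+0+20·8·15=3840 → min 3780 | A_3..A_5: k=3: 0+360+9·8·3=576; k=4: 1080+0+9·15·3=1485 → min 576 | A_4..A_6: k=4: 0+450+8·15·10=1650; k=5: 360+0+8·3·10=600 → min 600.
Length 4: A_1..A_4: k=1: 0+3780+12·20·15=7380; k=2: 2160+1080+12·9·15=4860; k=3: 3024+0+12·8·15=4464 → min 4464 | A_2..A_5: k=2: 0+576+20·9·3=1116; k=3: 1440+360+20·8·3=2280; k=4: 3780+0+20·15·3=4680 → min 1116 | A_3..A_6: k=3: 0+600+9·8·10=1320; k=4: 1080+450+9·15·10=2880; k=5: 576+0+9·3·10=846 → min 846.
Length 5: A_1..A_5: k=1: 0+1116+12·20·3=1836; k=2: 2160+576+12·9·3=3060; k=3: 3024+360+12·8·3=3672; k=4: 4464+0+12·15·3=5004 → min 1836 | A_2..A_6: k=2: 0+846+20·9·10=2646; k=3: 1440+600+20·8·10=3640; k=4: 3780+450+20·15·10=7230; k=5: 1116+0+20·3·10=1716 → min 1716.
Top-level splits: k=1: (A_1..A_1)·(A_2..A_6) → 0+1716+12·20·10 = 4116; k=2: (A_1..A_2)·(A_3..A_6) → 2160+846+12·9·10 = 4086; k=3: (A_1..A_3)·(A_4..A_6) → 3024+600+12·8·10 = 4584; k=4: (A_1..A_4)·(A_5..A_6) → 4464+450+12·15·10 = 6714; k=5: (A_1..A_5)·(A_6..A_6) → 1836+0+12·3·10 = 2196.
Best split is after A_5, i.e. k = 5.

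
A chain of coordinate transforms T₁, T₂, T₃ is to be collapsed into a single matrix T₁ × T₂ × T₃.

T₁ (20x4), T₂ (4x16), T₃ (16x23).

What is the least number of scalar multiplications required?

3312

Order (T₁ × (T₂ × T₃)): (T₂ × T₃): 4×16 by 16×23 → 4×23, cost 4·16·23 = 1472; (T₁ × (T₂ × T₃)): 20×4 by 4×23 → 20×23, cost 20·4·23 = 1840; cumulative 3312. Total 3312.
Order ((T₁ × T₂) × T₃): (T₁ × T₂): 20×4 by 4×16 → 20×16, cost 20·4·16 = 1280; ((T₁ × T₂) × T₃): 20×16 by 16×23 → 20×23, cost 20·16·23 = 7360; cumulative 8640. Total 8640.
Minimum: 3312.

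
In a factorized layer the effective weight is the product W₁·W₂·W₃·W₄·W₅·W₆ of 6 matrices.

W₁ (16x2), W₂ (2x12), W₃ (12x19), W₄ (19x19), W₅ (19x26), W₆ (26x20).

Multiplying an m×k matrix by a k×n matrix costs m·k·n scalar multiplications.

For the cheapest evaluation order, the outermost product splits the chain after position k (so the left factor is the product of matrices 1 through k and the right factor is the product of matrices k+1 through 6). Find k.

Adjacent pairs: W₁W₂ = 16·2·12 = 384; W₂W₃ = 2·12·19 = 456; W₃W₄ = 12·19·19 = 4332; W₄W₅ = 19·19·26 = 9386; W₅W₆ = 19·26·20 = 9880.
Length 3: W₁..W₃: k=1: 0+456+16·2·19=1064; k=2: 384+0+16·12·19=4032 → min 1064 | W₂..W₄: k=2: 0+4332+2·12·19=4788; k=3: 456+0+2·19·19=1178 → min 1178 | W₃..W₅: k=3: 0+9386+12·19·26=15314; k=4: 4332+0+12·19·26=10260 → min 10260 | W₄..W₆: k=4: 0+9880+19·19·20=17100; k=5: 9386+0+19·26·20=19266 → min 17100.
Length 4: W₁..W₄: k=1: 0+1178+16·2·19=1786; k=2: 384+4332+16·12·19=8364; k=3: 1064+0+16·19·19=6840 → min 1786 | W₂..W₅: k=2: 0+10260+2·12·26=10884; k=3: 456+9386+2·19·26=10830; k=4: 1178+0+2·19·26=2166 → min 2166 | W₃..W₆: k=3: 0+17100+12·19·20=21660; k=4: 4332+9880+12·19·20=18772; k=5: 10260+0+12·26·20=16500 → min 16500.
Length 5: W₁..W₅: k=1: 0+2166+16·2·26=2998; k=2: 384+10260+16·12·26=15636; k=3: 1064+9386+16·19·26=18354; k=4: 1786+0+16·19·26=9690 → min 2998 | W₂..W₆: k=2: 0+16500+2·12·20=16980; k=3: 456+17100+2·19·20=18316; k=4: 1178+9880+2·19·20=11818; k=5: 2166+0+2·26·20=3206 → min 3206.
Top-level splits: k=1: (W₁..W₁)·(W₂..W₆) → 0+3206+16·2·20 = 3846; k=2: (W₁..W₂)·(W₃..W₆) → 384+16500+16·12·20 = 20724; k=3: (W₁..W₃)·(W₄..W₆) → 1064+17100+16·19·20 = 24244; k=4: (W₁..W₄)·(W₅..W₆) → 1786+9880+16·19·20 = 17746; k=5: (W₁..W₅)·(W₆..W₆) → 2998+0+16·26·20 = 11318.
Best split is after W₁, i.e. k = 1.

1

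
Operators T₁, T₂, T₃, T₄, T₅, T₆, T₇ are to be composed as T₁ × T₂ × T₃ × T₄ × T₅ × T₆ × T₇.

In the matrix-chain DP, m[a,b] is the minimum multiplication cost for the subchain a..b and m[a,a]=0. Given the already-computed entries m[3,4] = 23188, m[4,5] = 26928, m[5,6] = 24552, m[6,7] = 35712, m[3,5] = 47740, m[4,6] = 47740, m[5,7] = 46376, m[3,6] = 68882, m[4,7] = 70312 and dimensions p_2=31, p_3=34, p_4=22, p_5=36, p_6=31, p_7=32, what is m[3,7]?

91388

m[3,7] = min over k∈[3,6] of m[3,k]+m[k+1,7]+p_{2}·p_k·p_{7}.
k=3: 0 + 70312 + 31·34·32 = 104040; k=4: 23188 + 46376 + 31·22·32 = 91388; k=5: 47740 + 35712 + 31·36·32 = 119164; k=6: 68882 + 0 + 31·31·32 = 99634.
Minimum: 91388 at k=4.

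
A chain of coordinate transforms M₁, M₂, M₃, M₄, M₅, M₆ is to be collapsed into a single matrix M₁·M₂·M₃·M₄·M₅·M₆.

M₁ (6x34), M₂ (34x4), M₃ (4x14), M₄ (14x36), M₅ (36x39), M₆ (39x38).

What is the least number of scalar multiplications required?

15288

Adjacent pairs: M₁M₂ = 6·34·4 = 816; M₂M₃ = 34·4·14 = 1904; M₃M₄ = 4·14·36 = 2016; M₄M₅ = 14·36·39 = 19656; M₅M₆ = 36·39·38 = 53352.
Length 3: M₁..M₃: k=1: 0+1904+6·34·14=4760; k=2: 816+0+6·4·14=1152 → min 1152 | M₂..M₄: k=2: 0+2016+34·4·36=6912; k=3: 1904+0+34·14·36=19040 → min 6912 | M₃..M₅: k=3: 0+19656+4·14·39=21840; k=4: 2016+0+4·36·39=7632 → min 7632 | M₄..M₆: k=4: 0+53352+14·36·38=72504; k=5: 19656+0+14·39·38=40404 → min 40404.
Length 4: M₁..M₄: k=1: 0+6912+6·34·36=14256; k=2: 816+2016+6·4·36=3696; k=3: 1152+0+6·14·36=4176 → min 3696 | M₂..M₅: k=2: 0+7632+34·4·39=12936; k=3: 1904+19656+34·14·39=40124; k=4: 6912+0+34·36·39=54648 → min 12936 | M₃..M₆: k=3: 0+40404+4·14·38=42532; k=4: 2016+53352+4·36·38=60840; k=5: 7632+0+4·39·38=13560 → min 13560.
Length 5: M₁..M₅: k=1: 0+12936+6·34·39=20892; k=2: 816+7632+6·4·39=9384; k=3: 1152+19656+6·14·39=24084; k=4: 3696+0+6·36·39=12120 → min 9384 | M₂..M₆: k=2: 0+13560+34·4·38=18728; k=3: 1904+40404+34·14·38=60396; k=4: 6912+53352+34·36·38=106776; k=5: 12936+0+34·39·38=63324 → min 18728.
Length 6: M₁..M₆: k=1: 0+18728+6·34·38=26480; k=2: 816+13560+6·4·38=15288; k=3: 1152+40404+6·14·38=44748; k=4: 3696+53352+6·36·38=65256; k=5: 9384+0+6·39·38=18276 → min 15288.
Optimal order: ((M₁·M₂)·(((M₃·M₄)·M₅)·M₆)) with cost 15288.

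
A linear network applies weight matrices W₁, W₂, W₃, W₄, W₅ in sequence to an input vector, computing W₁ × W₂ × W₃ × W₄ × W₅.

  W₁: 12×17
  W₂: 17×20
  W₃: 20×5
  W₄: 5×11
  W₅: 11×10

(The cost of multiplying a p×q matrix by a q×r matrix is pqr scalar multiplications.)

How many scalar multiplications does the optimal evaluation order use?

Adjacent pairs: W₁W₂ = 12·17·20 = 4080; W₂W₃ = 17·20·5 = 1700; W₃W₄ = 20·5·11 = 1100; W₄W₅ = 5·11·10 = 550.
Length 3: W₁..W₃: k=1: 0+1700+12·17·5=2720; k=2: 4080+0+12·20·5=5280 → min 2720 | W₂..W₄: k=2: 0+1100+17·20·11=4840; k=3: 1700+0+17·5·11=2635 → min 2635 | W₃..W₅: k=3: 0+550+20·5·10=1550; k=4: 1100+0+20·11·10=3300 → min 1550.
Length 4: W₁..W₄: k=1: 0+2635+12·17·11=4879; k=2: 4080+1100+12·20·11=7820; k=3: 2720+0+12·5·11=3380 → min 3380 | W₂..W₅: k=2: 0+1550+17·20·10=4950; k=3: 1700+550+17·5·10=3100; k=4: 2635+0+17·11·10=4505 → min 3100.
Length 5: W₁..W₅: k=1: 0+3100+12·17·10=5140; k=2: 4080+1550+12·20·10=8030; k=3: 2720+550+12·5·10=3870; k=4: 3380+0+12·11·10=4700 → min 3870.
Optimal order: ((W₁ × (W₂ × W₃)) × (W₄ × W₅)) with cost 3870.

3870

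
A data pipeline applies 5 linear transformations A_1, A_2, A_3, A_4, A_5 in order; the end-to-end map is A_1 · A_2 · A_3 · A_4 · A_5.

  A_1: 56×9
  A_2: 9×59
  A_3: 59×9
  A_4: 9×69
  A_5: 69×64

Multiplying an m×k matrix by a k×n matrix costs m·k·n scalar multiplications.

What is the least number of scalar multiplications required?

81315

Adjacent pairs: A_1A_2 = 56·9·59 = 29736; A_2A_3 = 9·59·9 = 4779; A_3A_4 = 59·9·69 = 36639; A_4A_5 = 9·69·64 = 39744.
Length 3: A_1..A_3: k=1: 0+4779+56·9·9=9315; k=2: 29736+0+56·59·9=59472 → min 9315 | A_2..A_4: k=2: 0+36639+9·59·69=73278; k=3: 4779+0+9·9·69=10368 → min 10368 | A_3..A_5: k=3: 0+39744+59·9·64=73728; k=4: 36639+0+59·69·64=297183 → min 73728.
Length 4: A_1..A_4: k=1: 0+10368+56·9·69=45144; k=2: 29736+36639+56·59·69=294351; k=3: 9315+0+56·9·69=44091 → min 44091 | A_2..A_5: k=2: 0+73728+9·59·64=107712; k=3: 4779+39744+9·9·64=49707; k=4: 10368+0+9·69·64=50112 → min 49707.
Length 5: A_1..A_5: k=1: 0+49707+56·9·64=81963; k=2: 29736+73728+56·59·64=314920; k=3: 9315+39744+56·9·64=81315; k=4: 44091+0+56·69·64=291387 → min 81315.
Optimal order: ((A_1 · (A_2 · A_3)) · (A_4 · A_5)) with cost 81315.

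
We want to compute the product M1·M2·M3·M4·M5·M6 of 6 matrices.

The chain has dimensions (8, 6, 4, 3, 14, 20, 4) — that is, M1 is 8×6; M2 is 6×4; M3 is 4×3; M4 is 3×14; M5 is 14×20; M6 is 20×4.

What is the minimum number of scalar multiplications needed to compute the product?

1392

Adjacent pairs: M1M2 = 8·6·4 = 192; M2M3 = 6·4·3 = 72; M3M4 = 4·3·14 = 168; M4M5 = 3·14·20 = 840; M5M6 = 14·20·4 = 1120.
Length 3: M1..M3: k=1: 0+72+8·6·3=216; k=2: 192+0+8·4·3=288 → min 216 | M2..M4: k=2: 0+168+6·4·14=504; k=3: 72+0+6·3·14=324 → min 324 | M3..M5: k=3: 0+840+4·3·20=1080; k=4: 168+0+4·14·20=1288 → min 1080 | M4..M6: k=4: 0+1120+3·14·4=1288; k=5: 840+0+3·20·4=1080 → min 1080.
Length 4: M1..M4: k=1: 0+324+8·6·14=996; k=2: 192+168+8·4·14=808; k=3: 216+0+8·3·14=552 → min 552 | M2..M5: k=2: 0+1080+6·4·20=1560; k=3: 72+840+6·3·20=1272; k=4: 324+0+6·14·20=2004 → min 1272 | M3..M6: k=3: 0+1080+4·3·4=1128; k=4: 168+1120+4·14·4=1512; k=5: 1080+0+4·20·4=1400 → min 1128.
Length 5: M1..M5: k=1: 0+1272+8·6·20=2232; k=2: 192+1080+8·4·20=1912; k=3: 216+840+8·3·20=1536; k=4: 552+0+8·14·20=2792 → min 1536 | M2..M6: k=2: 0+1128+6·4·4=1224; k=3: 72+1080+6·3·4=1224; k=4: 324+1120+6·14·4=1780; k=5: 1272+0+6·20·4=1752 → min 1224.
Length 6: M1..M6: k=1: 0+1224+8·6·4=1416; k=2: 192+1128+8·4·4=1448; k=3: 216+1080+8·3·4=1392; k=4: 552+1120+8·14·4=2120; k=5: 1536+0+8·20·4=2176 → min 1392.
Optimal order: ((M1·(M2·M3))·((M4·M5)·M6)) with cost 1392.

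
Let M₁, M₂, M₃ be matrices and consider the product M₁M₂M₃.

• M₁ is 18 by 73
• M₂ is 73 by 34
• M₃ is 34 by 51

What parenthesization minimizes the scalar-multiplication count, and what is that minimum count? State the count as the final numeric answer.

75888

(M₁(M₂M₃)): cost 193596.
((M₁M₂)M₃): cost 75888.
Optimal: ((M₁M₂)M₃) with cost 75888.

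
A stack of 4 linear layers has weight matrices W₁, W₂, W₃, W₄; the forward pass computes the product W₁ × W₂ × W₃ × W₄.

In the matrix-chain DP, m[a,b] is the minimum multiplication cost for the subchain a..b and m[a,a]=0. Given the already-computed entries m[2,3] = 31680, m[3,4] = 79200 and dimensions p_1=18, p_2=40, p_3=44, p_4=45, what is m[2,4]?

m[2,4] = min over k∈[2,3] of m[2,k]+m[k+1,4]+p_{1}·p_k·p_{4}.
k=2: 0 + 79200 + 18·40·45 = 111600; k=3: 31680 + 0 + 18·44·45 = 67320.
Minimum: 67320 at k=3.

67320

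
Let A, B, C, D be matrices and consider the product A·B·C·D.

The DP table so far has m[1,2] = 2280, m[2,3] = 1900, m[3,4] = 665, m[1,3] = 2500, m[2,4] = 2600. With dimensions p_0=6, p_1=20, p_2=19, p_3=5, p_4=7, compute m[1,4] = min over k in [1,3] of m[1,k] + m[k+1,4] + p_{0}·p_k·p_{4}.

m[1,4] = min over k∈[1,3] of m[1,k]+m[k+1,4]+p_{0}·p_k·p_{4}.
k=1: 0 + 2600 + 6·20·7 = 3440; k=2: 2280 + 665 + 6·19·7 = 3743; k=3: 2500 + 0 + 6·5·7 = 2710.
Minimum: 2710 at k=3.

2710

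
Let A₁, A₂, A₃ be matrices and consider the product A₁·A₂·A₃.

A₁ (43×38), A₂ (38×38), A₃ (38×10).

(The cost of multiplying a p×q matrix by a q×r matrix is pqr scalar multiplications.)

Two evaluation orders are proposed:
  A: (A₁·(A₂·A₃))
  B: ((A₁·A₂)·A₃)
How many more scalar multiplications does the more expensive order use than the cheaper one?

Order A = (A₁·(A₂·A₃)): (A₂·A₃): 38×38 by 38×10 → 38×10, cost 38·38·10 = 14440; (A₁·(A₂·A₃)): 43×38 by 38×10 → 43×10, cost 43·38·10 = 16340; cumulative 30780. Total 30780.
Order B = ((A₁·A₂)·A₃): (A₁·A₂): 43×38 by 38×38 → 43×38, cost 43·38·38 = 62092; ((A₁·A₂)·A₃): 43×38 by 38×10 → 43×10, cost 43·38·10 = 16340; cumulative 78432. Total 78432.
Difference: |30780 − 78432| = 47652.

47652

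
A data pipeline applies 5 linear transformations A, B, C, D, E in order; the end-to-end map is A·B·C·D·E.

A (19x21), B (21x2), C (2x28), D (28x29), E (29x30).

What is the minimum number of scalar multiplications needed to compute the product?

Adjacent pairs: AB = 19·21·2 = 798; BC = 21·2·28 = 1176; CD = 2·28·29 = 1624; DE = 28·29·30 = 24360.
Length 3: A..C: k=1: 0+1176+19·21·28=12348; k=2: 798+0+19·2·28=1862 → min 1862 | B..D: k=2: 0+1624+21·2·29=2842; k=3: 1176+0+21·28·29=18228 → min 2842 | C..E: k=3: 0+24360+2·28·30=26040; k=4: 1624+0+2·29·30=3364 → min 3364.
Length 4: A..D: k=1: 0+2842+19·21·29=14413; k=2: 798+1624+19·2·29=3524; k=3: 1862+0+19·28·29=17290 → min 3524 | B..E: k=2: 0+3364+21·2·30=4624; k=3: 1176+24360+21·28·30=43176; k=4: 2842+0+21·29·30=21112 → min 4624.
Length 5: A..E: k=1: 0+4624+19·21·30=16594; k=2: 798+3364+19·2·30=5302; k=3: 1862+24360+19·28·30=42182; k=4: 3524+0+19·29·30=20054 → min 5302.
Optimal order: ((A·B)·((C·D)·E)) with cost 5302.

5302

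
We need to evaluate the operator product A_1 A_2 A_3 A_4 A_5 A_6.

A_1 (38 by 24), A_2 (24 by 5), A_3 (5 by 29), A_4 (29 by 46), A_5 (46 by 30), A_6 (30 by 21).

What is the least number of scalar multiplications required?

25270

Adjacent pairs: A_1A_2 = 38·24·5 = 4560; A_2A_3 = 24·5·29 = 3480; A_3A_4 = 5·29·46 = 6670; A_4A_5 = 29·46·30 = 40020; A_5A_6 = 46·30·21 = 28980.
Length 3: A_1..A_3: k=1: 0+3480+38·24·29=29928; k=2: 4560+0+38·5·29=10070 → min 10070 | A_2..A_4: k=2: 0+6670+24·5·46=12190; k=3: 3480+0+24·29·46=35496 → min 12190 | A_3..A_5: k=3: 0+40020+5·29·30=44370; k=4: 6670+0+5·46·30=13570 → min 13570 | A_4..A_6: k=4: 0+28980+29·46·21=56994; k=5: 40020+0+29·30·21=58290 → min 56994.
Length 4: A_1..A_4: k=1: 0+12190+38·24·46=54142; k=2: 4560+6670+38·5·46=19970; k=3: 10070+0+38·29·46=60762 → min 19970 | A_2..A_5: k=2: 0+13570+24·5·30=17170; k=3: 3480+40020+24·29·30=64380; k=4: 12190+0+24·46·30=45310 → min 17170 | A_3..A_6: k=3: 0+56994+5·29·21=60039; k=4: 6670+28980+5·46·21=40480; k=5: 13570+0+5·30·21=16720 → min 16720.
Length 5: A_1..A_5: k=1: 0+17170+38·24·30=44530; k=2: 4560+13570+38·5·30=23830; k=3: 10070+40020+38·29·30=83150; k=4: 19970+0+38·46·30=72410 → min 23830 | A_2..A_6: k=2: 0+16720+24·5·21=19240; k=3: 3480+56994+24·29·21=75090; k=4: 12190+28980+24·46·21=64354; k=5: 17170+0+24·30·21=32290 → min 19240.
Length 6: A_1..A_6: k=1: 0+19240+38·24·21=38392; k=2: 4560+16720+38·5·21=25270; k=3: 10070+56994+38·29·21=90206; k=4: 19970+28980+38·46·21=85658; k=5: 23830+0+38·30·21=47770 → min 25270.
Optimal order: ((A_1 A_2) (((A_3 A_4) A_5) A_6)) with cost 25270.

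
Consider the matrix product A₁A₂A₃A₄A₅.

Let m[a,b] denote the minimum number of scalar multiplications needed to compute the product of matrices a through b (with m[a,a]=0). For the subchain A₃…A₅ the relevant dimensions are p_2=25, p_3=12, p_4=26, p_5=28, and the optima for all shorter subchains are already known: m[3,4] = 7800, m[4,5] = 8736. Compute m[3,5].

m[3,5] = min over k∈[3,4] of m[3,k]+m[k+1,5]+p_{2}·p_k·p_{5}.
k=3: 0 + 8736 + 25·12·28 = 17136; k=4: 7800 + 0 + 25·26·28 = 26000.
Minimum: 17136 at k=3.

17136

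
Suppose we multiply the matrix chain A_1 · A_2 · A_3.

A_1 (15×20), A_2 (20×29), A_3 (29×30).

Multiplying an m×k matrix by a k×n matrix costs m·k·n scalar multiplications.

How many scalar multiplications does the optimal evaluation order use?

Order (A_1 · (A_2 · A_3)): (A_2 · A_3): 20×29 by 29×30 → 20×30, cost 20·29·30 = 17400; (A_1 · (A_2 · A_3)): 15×20 by 20×30 → 15×30, cost 15·20·30 = 9000; cumulative 26400. Total 26400.
Order ((A_1 · A_2) · A_3): (A_1 · A_2): 15×20 by 20×29 → 15×29, cost 15·20·29 = 8700; ((A_1 · A_2) · A_3): 15×29 by 29×30 → 15×30, cost 15·29·30 = 13050; cumulative 21750. Total 21750.
Minimum: 21750.

21750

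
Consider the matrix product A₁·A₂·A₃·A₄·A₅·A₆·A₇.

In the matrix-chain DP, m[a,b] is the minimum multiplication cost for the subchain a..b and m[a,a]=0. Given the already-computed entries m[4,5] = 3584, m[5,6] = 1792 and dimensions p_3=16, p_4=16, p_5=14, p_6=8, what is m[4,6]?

3840

m[4,6] = min over k∈[4,5] of m[4,k]+m[k+1,6]+p_{3}·p_k·p_{6}.
k=4: 0 + 1792 + 16·16·8 = 3840; k=5: 3584 + 0 + 16·14·8 = 5376.
Minimum: 3840 at k=4.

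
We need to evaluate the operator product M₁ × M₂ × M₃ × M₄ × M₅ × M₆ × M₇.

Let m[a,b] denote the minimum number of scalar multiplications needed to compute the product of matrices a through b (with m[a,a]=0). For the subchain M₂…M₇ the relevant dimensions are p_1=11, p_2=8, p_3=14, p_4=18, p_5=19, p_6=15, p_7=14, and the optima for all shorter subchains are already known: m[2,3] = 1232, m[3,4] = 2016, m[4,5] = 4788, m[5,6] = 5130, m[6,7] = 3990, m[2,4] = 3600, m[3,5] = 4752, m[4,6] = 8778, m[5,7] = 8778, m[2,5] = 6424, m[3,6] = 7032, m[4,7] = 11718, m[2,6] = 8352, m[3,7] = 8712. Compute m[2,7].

m[2,7] = min over k∈[2,6] of m[2,k]+m[k+1,7]+p_{1}·p_k·p_{7}.
k=2: 0 + 8712 + 11·8·14 = 9944; k=3: 1232 + 11718 + 11·14·14 = 15106; k=4: 3600 + 8778 + 11·18·14 = 15150; k=5: 6424 + 3990 + 11·19·14 = 13340; k=6: 8352 + 0 + 11·15·14 = 10662.
Minimum: 9944 at k=2.

9944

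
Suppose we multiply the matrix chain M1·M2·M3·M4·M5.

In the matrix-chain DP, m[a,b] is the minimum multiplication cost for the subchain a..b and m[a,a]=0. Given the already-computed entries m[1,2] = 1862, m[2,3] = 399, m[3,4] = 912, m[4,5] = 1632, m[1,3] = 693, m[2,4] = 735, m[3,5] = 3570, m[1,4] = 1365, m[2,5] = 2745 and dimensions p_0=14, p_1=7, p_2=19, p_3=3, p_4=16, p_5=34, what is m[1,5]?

3753

m[1,5] = min over k∈[1,4] of m[1,k]+m[k+1,5]+p_{0}·p_k·p_{5}.
k=1: 0 + 2745 + 14·7·34 = 6077; k=2: 1862 + 3570 + 14·19·34 = 14476; k=3: 693 + 1632 + 14·3·34 = 3753; k=4: 1365 + 0 + 14·16·34 = 8981.
Minimum: 3753 at k=3.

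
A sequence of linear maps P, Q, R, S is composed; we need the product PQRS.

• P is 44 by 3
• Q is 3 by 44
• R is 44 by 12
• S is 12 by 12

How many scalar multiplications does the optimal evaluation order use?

Adjacent pairs: PQ = 44·3·44 = 5808; QR = 3·44·12 = 1584; RS = 44·12·12 = 6336.
Length 3: P..R: k=1: 0+1584+44·3·12=3168; k=2: 5808+0+44·44·12=29040 → min 3168 | Q..S: k=2: 0+6336+3·44·12=7920; k=3: 1584+0+3·12·12=2016 → min 2016.
Length 4: P..S: k=1: 0+2016+44·3·12=3600; k=2: 5808+6336+44·44·12=35376; k=3: 3168+0+44·12·12=9504 → min 3600.
Optimal order: (P((QR)S)) with cost 3600.

3600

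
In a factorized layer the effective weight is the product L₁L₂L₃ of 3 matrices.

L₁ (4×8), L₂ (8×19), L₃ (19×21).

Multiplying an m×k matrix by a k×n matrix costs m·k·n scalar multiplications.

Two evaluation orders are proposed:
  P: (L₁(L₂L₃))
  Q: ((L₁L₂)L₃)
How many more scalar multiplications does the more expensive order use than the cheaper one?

1660

Order P = (L₁(L₂L₃)): (L₂L₃): 8×19 by 19×21 → 8×21, cost 8·19·21 = 3192; (L₁(L₂L₃)): 4×8 by 8×21 → 4×21, cost 4·8·21 = 672; cumulative 3864. Total 3864.
Order Q = ((L₁L₂)L₃): (L₁L₂): 4×8 by 8×19 → 4×19, cost 4·8·19 = 608; ((L₁L₂)L₃): 4×19 by 19×21 → 4×21, cost 4·19·21 = 1596; cumulative 2204. Total 2204.
Difference: |3864 − 2204| = 1660.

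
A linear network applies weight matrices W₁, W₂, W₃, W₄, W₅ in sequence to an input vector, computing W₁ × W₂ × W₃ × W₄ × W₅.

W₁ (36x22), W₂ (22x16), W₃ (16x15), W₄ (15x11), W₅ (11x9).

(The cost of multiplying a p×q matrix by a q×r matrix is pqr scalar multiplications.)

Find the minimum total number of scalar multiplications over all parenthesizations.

13941

Adjacent pairs: W₁W₂ = 36·22·16 = 12672; W₂W₃ = 22·16·15 = 5280; W₃W₄ = 16·15·11 = 2640; W₄W₅ = 15·11·9 = 1485.
Length 3: W₁..W₃: k=1: 0+5280+36·22·15=17160; k=2: 12672+0+36·16·15=21312 → min 17160 | W₂..W₄: k=2: 0+2640+22·16·11=6512; k=3: 5280+0+22·15·11=8910 → min 6512 | W₃..W₅: k=3: 0+1485+16·15·9=3645; k=4: 2640+0+16·11·9=4224 → min 3645.
Length 4: W₁..W₄: k=1: 0+6512+36·22·11=15224; k=2: 12672+2640+36·16·11=21648; k=3: 17160+0+36·15·11=23100 → min 15224 | W₂..W₅: k=2: 0+3645+22·16·9=6813; k=3: 5280+1485+22·15·9=9735; k=4: 6512+0+22·11·9=8690 → min 6813.
Length 5: W₁..W₅: k=1: 0+6813+36·22·9=13941; k=2: 12672+3645+36·16·9=21501; k=3: 17160+1485+36·15·9=23505; k=4: 15224+0+36·11·9=18788 → min 13941.
Optimal order: (W₁ × (W₂ × (W₃ × (W₄ × W₅)))) with cost 13941.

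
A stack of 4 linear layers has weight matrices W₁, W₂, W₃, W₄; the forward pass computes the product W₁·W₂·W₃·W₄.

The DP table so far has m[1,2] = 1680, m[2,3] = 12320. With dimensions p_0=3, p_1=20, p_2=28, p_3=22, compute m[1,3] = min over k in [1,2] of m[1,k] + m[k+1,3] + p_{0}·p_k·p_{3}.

m[1,3] = min over k∈[1,2] of m[1,k]+m[k+1,3]+p_{0}·p_k·p_{3}.
k=1: 0 + 12320 + 3·20·22 = 13640; k=2: 1680 + 0 + 3·28·22 = 3528.
Minimum: 3528 at k=2.

3528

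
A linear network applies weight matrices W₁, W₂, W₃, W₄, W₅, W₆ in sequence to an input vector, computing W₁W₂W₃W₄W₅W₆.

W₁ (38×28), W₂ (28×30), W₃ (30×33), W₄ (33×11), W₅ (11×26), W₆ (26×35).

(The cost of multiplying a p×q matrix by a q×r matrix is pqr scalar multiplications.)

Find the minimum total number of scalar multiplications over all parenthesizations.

56474

Adjacent pairs: W₁W₂ = 38·28·30 = 31920; W₂W₃ = 28·30·33 = 27720; W₃W₄ = 30·33·11 = 10890; W₄W₅ = 33·11·26 = 9438; W₅W₆ = 11·26·35 = 10010.
Length 3: W₁..W₃: k=1: 0+27720+38·28·33=62832; k=2: 31920+0+38·30·33=69540 → min 62832 | W₂..W₄: k=2: 0+10890+28·30·11=20130; k=3: 27720+0+28·33·11=37884 → min 20130 | W₃..W₅: k=3: 0+9438+30·33·26=35178; k=4: 10890+0+30·11·26=19470 → min 19470 | W₄..W₆: k=4: 0+10010+33·11·35=22715; k=5: 9438+0+33·26·35=39468 → min 22715.
Length 4: W₁..W₄: k=1: 0+20130+38·28·11=31834; k=2: 31920+10890+38·30·11=55350; k=3: 62832+0+38·33·11=76626 → min 31834 | W₂..W₅: k=2: 0+19470+28·30·26=41310; k=3: 27720+9438+28·33·26=61182; k=4: 20130+0+28·11·26=28138 → min 28138 | W₃..W₆: k=3: 0+22715+30·33·35=57365; k=4: 10890+10010+30·11·35=32450; k=5: 19470+0+30·26·35=46770 → min 32450.
Length 5: W₁..W₅: k=1: 0+28138+38·28·26=55802; k=2: 31920+19470+38·30·26=81030; k=3: 62832+9438+38·33·26=104874; k=4: 31834+0+38·11·26=42702 → min 42702 | W₂..W₆: k=2: 0+32450+28·30·35=61850; k=3: 27720+22715+28·33·35=82775; k=4: 20130+10010+28·11·35=40920; k=5: 28138+0+28·26·35=53618 → min 40920.
Length 6: W₁..W₆: k=1: 0+40920+38·28·35=78160; k=2: 31920+32450+38·30·35=104270; k=3: 62832+22715+38·33·35=129437; k=4: 31834+10010+38·11·35=56474; k=5: 42702+0+38·26·35=77282 → min 56474.
Optimal order: ((W₁(W₂(W₃W₄)))(W₅W₆)) with cost 56474.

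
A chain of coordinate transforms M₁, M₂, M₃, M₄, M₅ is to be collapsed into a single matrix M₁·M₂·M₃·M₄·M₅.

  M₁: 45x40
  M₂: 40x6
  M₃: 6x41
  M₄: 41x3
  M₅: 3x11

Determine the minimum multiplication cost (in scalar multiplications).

Adjacent pairs: M₁M₂ = 45·40·6 = 10800; M₂M₃ = 40·6·41 = 9840; M₃M₄ = 6·41·3 = 738; M₄M₅ = 41·3·11 = 1353.
Length 3: M₁..M₃: k=1: 0+9840+45·40·41=83640; k=2: 10800+0+45·6·41=21870 → min 21870 | M₂..M₄: k=2: 0+738+40·6·3=1458; k=3: 9840+0+40·41·3=14760 → min 1458 | M₃..M₅: k=3: 0+1353+6·41·11=4059; k=4: 738+0+6·3·11=936 → min 936.
Length 4: M₁..M₄: k=1: 0+1458+45·40·3=6858; k=2: 10800+738+45·6·3=12348; k=3: 21870+0+45·41·3=27405 → min 6858 | M₂..M₅: k=2: 0+936+40·6·11=3576; k=3: 9840+1353+40·41·11=29233; k=4: 1458+0+40·3·11=2778 → min 2778.
Length 5: M₁..M₅: k=1: 0+2778+45·40·11=22578; k=2: 10800+936+45·6·11=14706; k=3: 21870+1353+45·41·11=43518; k=4: 6858+0+45·3·11=8343 → min 8343.
Optimal order: ((M₁·(M₂·(M₃·M₄)))·M₅) with cost 8343.

8343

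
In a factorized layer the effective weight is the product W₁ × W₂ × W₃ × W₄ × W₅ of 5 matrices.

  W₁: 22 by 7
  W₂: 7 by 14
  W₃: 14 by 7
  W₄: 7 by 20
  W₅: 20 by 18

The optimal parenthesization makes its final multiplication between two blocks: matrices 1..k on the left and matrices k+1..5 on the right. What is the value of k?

1

Adjacent pairs: W₁W₂ = 22·7·14 = 2156; W₂W₃ = 7·14·7 = 686; W₃W₄ = 14·7·20 = 1960; W₄W₅ = 7·20·18 = 2520.
Length 3: W₁..W₃: k=1: 0+686+22·7·7=1764; k=2: 2156+0+22·14·7=4312 → min 1764 | W₂..W₄: k=2: 0+1960+7·14·20=3920; k=3: 686+0+7·7·20=1666 → min 1666 | W₃..W₅: k=3: 0+2520+14·7·18=4284; k=4: 1960+0+14·20·18=7000 → min 4284.
Length 4: W₁..W₄: k=1: 0+1666+22·7·20=4746; k=2: 2156+1960+22·14·20=10276; k=3: 1764+0+22·7·20=4844 → min 4746 | W₂..W₅: k=2: 0+4284+7·14·18=6048; k=3: 686+2520+7·7·18=4088; k=4: 1666+0+7·20·18=4186 → min 4088.
Top-level splits: k=1: (W₁..W₁)·(W₂..W₅) → 0+4088+22·7·18 = 6860; k=2: (W₁..W₂)·(W₃..W₅) → 2156+4284+22·14·18 = 11984; k=3: (W₁..W₃)·(W₄..W₅) → 1764+2520+22·7·18 = 7056; k=4: (W₁..W₄)·(W₅..W₅) → 4746+0+22·20·18 = 12666.
Best split is after W₁, i.e. k = 1.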